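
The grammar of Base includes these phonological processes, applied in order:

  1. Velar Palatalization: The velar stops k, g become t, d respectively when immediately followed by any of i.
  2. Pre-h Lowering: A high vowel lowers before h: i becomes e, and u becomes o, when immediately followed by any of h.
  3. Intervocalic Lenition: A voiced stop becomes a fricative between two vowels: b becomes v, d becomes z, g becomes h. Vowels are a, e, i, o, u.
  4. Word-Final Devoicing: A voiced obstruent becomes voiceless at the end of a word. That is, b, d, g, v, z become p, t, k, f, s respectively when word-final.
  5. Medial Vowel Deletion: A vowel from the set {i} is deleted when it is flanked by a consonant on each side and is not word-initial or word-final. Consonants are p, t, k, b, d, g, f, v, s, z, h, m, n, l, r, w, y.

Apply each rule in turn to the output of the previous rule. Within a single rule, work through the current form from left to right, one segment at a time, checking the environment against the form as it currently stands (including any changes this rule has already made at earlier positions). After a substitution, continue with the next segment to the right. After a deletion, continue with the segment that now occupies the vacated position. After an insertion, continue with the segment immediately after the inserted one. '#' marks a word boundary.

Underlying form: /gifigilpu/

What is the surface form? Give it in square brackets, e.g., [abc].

[dfzlpu]

1 Velar Palatalization: [gifigilpu] → [difidilpu]
2 Pre-h Lowering: no change — [difidilpu]
3 Intervocalic Lenition: [difidilpu] → [difizilpu]
4 Word-Final Devoicing: no change — [difizilpu]
5 Medial Vowel Deletion: [difizilpu] → [dfzlpu]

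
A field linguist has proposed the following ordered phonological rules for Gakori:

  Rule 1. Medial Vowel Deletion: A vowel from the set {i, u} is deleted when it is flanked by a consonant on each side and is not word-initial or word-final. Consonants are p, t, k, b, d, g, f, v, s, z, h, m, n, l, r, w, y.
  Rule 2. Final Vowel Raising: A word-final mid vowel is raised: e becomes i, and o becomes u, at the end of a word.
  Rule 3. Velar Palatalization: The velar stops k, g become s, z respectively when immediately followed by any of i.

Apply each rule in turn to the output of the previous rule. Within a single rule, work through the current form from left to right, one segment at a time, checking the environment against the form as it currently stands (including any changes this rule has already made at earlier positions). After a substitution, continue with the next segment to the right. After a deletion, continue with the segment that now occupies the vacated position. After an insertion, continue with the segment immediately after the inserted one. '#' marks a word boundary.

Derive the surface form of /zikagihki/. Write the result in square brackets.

[zkaghsi]

Rule 1 Medial Vowel Deletion: [zikagihki] → [zkaghki]
Rule 2 Final Vowel Raising: no change — [zkaghki]
Rule 3 Velar Palatalization: [zkaghki] → [zkaghsi]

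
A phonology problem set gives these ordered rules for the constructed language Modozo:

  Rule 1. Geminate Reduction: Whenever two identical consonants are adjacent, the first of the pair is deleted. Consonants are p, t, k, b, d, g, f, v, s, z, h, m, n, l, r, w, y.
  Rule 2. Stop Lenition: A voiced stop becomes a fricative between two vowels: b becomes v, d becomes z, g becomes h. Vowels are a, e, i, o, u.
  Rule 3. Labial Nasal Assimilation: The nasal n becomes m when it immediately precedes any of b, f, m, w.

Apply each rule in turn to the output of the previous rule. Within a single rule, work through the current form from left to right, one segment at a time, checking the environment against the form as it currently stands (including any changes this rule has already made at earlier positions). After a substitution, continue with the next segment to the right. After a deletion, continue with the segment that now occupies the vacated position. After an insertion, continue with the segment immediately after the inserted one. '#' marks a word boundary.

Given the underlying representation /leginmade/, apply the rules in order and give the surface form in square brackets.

Rule 1 Geminate Reduction: no change — [leginmade]
Rule 2 Stop Lenition: [leginmade] → [lehinmaze]
Rule 3 Labial Nasal Assimilation: [lehinmaze] → [lehimmaze]

[lehimmaze]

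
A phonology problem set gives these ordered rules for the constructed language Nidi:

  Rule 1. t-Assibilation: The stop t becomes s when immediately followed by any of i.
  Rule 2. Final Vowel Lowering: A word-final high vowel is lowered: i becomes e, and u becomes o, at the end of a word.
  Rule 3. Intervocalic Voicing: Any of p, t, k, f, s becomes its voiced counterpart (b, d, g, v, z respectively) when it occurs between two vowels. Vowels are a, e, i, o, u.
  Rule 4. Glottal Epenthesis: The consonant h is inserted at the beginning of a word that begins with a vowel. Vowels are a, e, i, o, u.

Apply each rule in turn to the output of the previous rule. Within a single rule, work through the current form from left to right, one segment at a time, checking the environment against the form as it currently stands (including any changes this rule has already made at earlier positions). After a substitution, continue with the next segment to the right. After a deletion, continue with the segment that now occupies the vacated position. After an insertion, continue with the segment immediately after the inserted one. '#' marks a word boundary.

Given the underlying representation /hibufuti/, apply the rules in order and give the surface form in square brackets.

Rule 1 t-Assibilation: [hibufuti] → [hibufusi]
Rule 2 Final Vowel Lowering: [hibufusi] → [hibufuse]
Rule 3 Intervocalic Voicing: [hibufuse] → [hibuvuze]
Rule 4 Glottal Epenthesis: no change — [hibuvuze]

[hibuvuze]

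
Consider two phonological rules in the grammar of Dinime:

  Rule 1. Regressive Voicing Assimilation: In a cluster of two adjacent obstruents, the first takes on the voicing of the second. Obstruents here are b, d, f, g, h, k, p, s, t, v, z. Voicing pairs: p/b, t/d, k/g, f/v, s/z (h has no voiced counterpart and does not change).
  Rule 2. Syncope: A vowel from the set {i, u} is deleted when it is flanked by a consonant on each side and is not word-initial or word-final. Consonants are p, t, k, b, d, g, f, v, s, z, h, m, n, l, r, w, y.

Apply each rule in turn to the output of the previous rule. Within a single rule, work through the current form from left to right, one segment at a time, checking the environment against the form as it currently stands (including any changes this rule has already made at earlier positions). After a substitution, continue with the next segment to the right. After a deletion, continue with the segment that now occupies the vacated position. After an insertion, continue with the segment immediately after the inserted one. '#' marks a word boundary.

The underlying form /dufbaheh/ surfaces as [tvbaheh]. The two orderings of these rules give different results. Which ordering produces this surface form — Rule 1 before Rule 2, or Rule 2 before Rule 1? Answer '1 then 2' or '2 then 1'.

2 then 1

Order 1 then 2:
  1 Regressive Voicing Assimilation: [dufbaheh] → [duvbaheh]
  2 Syncope: [duvbaheh] → [dvbaheh]
  result: [dvbaheh]
Order 2 then 1:
  2 Syncope: [dufbaheh] → [dfbaheh]
  1 Regressive Voicing Assimilation: [dfbaheh] → [tvbaheh]
  result: [tvbaheh]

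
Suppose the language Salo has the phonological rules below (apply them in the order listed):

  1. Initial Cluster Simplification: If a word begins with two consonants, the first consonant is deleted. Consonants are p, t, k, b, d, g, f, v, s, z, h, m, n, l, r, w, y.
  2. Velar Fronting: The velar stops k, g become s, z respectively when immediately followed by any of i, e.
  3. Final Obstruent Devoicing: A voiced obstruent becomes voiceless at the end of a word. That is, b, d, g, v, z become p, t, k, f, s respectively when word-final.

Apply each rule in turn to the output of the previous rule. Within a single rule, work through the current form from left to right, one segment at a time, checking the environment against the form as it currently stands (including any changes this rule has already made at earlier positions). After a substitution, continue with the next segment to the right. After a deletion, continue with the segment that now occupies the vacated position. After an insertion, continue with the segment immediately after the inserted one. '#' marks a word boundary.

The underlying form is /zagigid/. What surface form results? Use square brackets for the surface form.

[zazizit]

1 Initial Cluster Simplification: no change — [zagigid]
2 Velar Fronting: [zagigid] → [zazizid]
3 Final Obstruent Devoicing: [zazizid] → [zazizit]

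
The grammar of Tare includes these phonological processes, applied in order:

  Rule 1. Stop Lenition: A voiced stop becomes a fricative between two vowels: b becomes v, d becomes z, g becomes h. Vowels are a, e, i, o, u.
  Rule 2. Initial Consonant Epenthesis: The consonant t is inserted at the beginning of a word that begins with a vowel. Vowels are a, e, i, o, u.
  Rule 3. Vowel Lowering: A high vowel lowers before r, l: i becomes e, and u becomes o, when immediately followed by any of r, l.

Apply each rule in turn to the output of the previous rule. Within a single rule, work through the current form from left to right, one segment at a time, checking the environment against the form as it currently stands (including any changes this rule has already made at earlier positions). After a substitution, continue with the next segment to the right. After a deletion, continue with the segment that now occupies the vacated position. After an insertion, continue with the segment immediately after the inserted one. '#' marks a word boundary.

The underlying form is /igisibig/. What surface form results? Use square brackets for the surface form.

Rule 1 Stop Lenition: [igisibig] → [ihisivig]
Rule 2 Initial Consonant Epenthesis: [ihisivig] → [tihisivig]
Rule 3 Vowel Lowering: no change — [tihisivig]

[tihisivig]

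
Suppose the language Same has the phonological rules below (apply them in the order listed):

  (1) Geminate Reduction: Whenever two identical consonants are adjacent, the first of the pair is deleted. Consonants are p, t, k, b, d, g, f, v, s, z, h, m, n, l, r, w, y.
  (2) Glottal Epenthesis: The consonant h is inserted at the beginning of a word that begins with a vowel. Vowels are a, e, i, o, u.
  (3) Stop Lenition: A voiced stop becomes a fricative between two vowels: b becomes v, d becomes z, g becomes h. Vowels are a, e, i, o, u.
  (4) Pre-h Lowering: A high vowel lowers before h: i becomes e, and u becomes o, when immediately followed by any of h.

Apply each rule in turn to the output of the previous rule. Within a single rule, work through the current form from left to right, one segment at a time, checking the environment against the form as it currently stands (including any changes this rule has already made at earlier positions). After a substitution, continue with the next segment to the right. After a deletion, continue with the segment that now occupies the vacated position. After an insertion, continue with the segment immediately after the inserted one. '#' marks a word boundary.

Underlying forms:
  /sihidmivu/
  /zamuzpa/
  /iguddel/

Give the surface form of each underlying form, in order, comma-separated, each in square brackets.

[sehidmivu], [zamuzpa], [hehuzel]

/sihidmivu/:
  (1) Geminate Reduction: no change — [sihidmivu]
  (2) Glottal Epenthesis: no change — [sihidmivu]
  (3) Stop Lenition: no change — [sihidmivu]
  (4) Pre-h Lowering: [sihidmivu] → [sehidmivu]
/zamuzpa/:
  (1) Geminate Reduction: no change — [zamuzpa]
  (2) Glottal Epenthesis: no change — [zamuzpa]
  (3) Stop Lenition: no change — [zamuzpa]
  (4) Pre-h Lowering: no change — [zamuzpa]
/iguddel/:
  (1) Geminate Reduction: [iguddel] → [igudel]
  (2) Glottal Epenthesis: [igudel] → [higudel]
  (3) Stop Lenition: [higudel] → [hihuzel]
  (4) Pre-h Lowering: [hihuzel] → [hehuzel]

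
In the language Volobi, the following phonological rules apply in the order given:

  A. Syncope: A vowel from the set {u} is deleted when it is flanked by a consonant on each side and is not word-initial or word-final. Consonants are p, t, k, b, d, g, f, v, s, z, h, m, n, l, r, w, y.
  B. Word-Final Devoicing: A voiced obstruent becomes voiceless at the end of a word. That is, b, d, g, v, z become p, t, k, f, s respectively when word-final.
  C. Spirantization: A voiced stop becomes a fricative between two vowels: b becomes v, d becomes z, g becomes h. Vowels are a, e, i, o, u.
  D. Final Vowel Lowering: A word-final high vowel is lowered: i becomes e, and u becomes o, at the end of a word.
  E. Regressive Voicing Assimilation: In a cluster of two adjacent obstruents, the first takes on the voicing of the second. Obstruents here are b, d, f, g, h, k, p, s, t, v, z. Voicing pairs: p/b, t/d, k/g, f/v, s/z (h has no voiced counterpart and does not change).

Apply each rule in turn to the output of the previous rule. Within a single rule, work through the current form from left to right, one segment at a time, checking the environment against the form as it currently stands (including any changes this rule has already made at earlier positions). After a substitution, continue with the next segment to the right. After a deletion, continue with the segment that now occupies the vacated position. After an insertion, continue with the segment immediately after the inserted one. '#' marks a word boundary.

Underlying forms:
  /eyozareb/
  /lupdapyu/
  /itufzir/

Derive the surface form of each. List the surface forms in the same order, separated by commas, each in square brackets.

/eyozareb/:
  A Syncope: no change — [eyozareb]
  B Word-Final Devoicing: [eyozareb] → [eyozarep]
  C Spirantization: no change — [eyozarep]
  D Final Vowel Lowering: no change — [eyozarep]
  E Regressive Voicing Assimilation: no change — [eyozarep]
/lupdapyu/:
  A Syncope: [lupdapyu] → [lpdapyu]
  B Word-Final Devoicing: no change — [lpdapyu]
  C Spirantization: no change — [lpdapyu]
  D Final Vowel Lowering: [lpdapyu] → [lpdapyo]
  E Regressive Voicing Assimilation: [lpdapyo] → [lbdapyo]
/itufzir/:
  A Syncope: [itufzir] → [itfzir]
  B Word-Final Devoicing: no change — [itfzir]
  C Spirantization: no change — [itfzir]
  D Final Vowel Lowering: no change — [itfzir]
  E Regressive Voicing Assimilation: [itfzir] → [itvzir]

[eyozarep], [lbdapyo], [itvzir]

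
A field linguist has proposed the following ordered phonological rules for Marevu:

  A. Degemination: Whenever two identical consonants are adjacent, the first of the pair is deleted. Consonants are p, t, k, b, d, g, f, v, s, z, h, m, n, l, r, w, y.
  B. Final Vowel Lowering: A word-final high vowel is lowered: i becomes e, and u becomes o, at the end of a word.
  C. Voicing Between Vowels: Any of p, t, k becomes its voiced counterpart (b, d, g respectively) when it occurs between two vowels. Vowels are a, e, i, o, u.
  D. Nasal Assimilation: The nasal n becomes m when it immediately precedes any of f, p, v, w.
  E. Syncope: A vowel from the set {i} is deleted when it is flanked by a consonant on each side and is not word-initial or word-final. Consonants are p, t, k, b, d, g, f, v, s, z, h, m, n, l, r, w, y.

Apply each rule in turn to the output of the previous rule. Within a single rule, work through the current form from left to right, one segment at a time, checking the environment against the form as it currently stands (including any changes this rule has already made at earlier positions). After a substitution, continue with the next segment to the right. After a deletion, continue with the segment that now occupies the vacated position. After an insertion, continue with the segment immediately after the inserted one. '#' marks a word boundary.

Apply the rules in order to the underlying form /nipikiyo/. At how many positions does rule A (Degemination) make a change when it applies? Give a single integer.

A Degemination: no change — [nipikiyo]
B Final Vowel Lowering: no change — [nipikiyo]
C Voicing Between Vowels: [nipikiyo] → [nibigiyo]
D Nasal Assimilation: no change — [nibigiyo]
E Syncope: [nibigiyo] → [nbgyo]
Rule A changed 0 position(s).

0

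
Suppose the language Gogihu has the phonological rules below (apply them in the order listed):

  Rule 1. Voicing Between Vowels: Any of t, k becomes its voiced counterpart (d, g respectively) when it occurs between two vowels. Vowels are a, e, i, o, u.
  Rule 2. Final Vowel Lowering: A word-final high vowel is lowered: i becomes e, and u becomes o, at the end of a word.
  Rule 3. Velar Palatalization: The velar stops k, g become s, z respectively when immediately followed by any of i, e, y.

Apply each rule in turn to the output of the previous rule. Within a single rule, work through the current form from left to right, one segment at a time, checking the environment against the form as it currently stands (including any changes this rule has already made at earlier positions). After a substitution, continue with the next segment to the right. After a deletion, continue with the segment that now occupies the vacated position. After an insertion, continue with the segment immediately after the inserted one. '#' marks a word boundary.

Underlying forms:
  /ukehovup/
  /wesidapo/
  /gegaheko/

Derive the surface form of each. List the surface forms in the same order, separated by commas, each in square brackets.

/ukehovup/:
  Rule 1 Voicing Between Vowels: [ukehovup] → [ugehovup]
  Rule 2 Final Vowel Lowering: no change — [ugehovup]
  Rule 3 Velar Palatalization: [ugehovup] → [uzehovup]
/wesidapo/:
  Rule 1 Voicing Between Vowels: no change — [wesidapo]
  Rule 2 Final Vowel Lowering: no change — [wesidapo]
  Rule 3 Velar Palatalization: no change — [wesidapo]
/gegaheko/:
  Rule 1 Voicing Between Vowels: [gegaheko] → [gegahego]
  Rule 2 Final Vowel Lowering: no change — [gegahego]
  Rule 3 Velar Palatalization: [gegahego] → [zegahego]

[uzehovup], [wesidapo], [zegahego]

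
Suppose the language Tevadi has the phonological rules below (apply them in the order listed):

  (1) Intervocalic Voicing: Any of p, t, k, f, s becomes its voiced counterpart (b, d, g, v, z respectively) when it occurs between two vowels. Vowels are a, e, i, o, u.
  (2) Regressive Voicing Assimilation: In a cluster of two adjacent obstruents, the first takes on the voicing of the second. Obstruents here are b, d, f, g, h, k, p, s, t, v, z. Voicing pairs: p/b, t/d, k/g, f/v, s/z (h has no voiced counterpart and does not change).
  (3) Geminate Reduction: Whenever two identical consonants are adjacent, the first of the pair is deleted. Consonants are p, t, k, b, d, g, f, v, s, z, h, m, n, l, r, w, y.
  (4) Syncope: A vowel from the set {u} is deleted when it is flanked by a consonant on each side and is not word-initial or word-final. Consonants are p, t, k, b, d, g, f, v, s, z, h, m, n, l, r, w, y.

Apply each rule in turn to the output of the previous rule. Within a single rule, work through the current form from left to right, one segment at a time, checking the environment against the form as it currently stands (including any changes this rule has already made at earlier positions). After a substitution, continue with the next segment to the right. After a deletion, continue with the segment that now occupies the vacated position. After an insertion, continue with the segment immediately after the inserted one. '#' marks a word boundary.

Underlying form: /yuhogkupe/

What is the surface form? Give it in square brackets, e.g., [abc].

[yhokbe]

(1) Intervocalic Voicing: [yuhogkupe] → [yuhogkube]
(2) Regressive Voicing Assimilation: [yuhogkube] → [yuhokkube]
(3) Geminate Reduction: [yuhokkube] → [yuhokube]
(4) Syncope: [yuhokube] → [yhokbe]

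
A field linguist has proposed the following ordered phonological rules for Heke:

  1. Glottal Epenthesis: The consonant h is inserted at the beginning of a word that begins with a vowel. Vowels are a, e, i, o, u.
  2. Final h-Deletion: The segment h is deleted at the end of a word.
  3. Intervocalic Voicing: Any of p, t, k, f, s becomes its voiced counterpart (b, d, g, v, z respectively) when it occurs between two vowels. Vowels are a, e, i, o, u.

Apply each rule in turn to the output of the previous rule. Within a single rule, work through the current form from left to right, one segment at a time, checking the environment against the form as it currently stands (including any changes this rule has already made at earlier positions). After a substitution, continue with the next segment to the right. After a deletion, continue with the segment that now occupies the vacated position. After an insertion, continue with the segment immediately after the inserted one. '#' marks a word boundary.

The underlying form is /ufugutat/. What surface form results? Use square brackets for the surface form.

1 Glottal Epenthesis: [ufugutat] → [hufugutat]
2 Final h-Deletion: no change — [hufugutat]
3 Intervocalic Voicing: [hufugutat] → [huvugudat]

[huvugudat]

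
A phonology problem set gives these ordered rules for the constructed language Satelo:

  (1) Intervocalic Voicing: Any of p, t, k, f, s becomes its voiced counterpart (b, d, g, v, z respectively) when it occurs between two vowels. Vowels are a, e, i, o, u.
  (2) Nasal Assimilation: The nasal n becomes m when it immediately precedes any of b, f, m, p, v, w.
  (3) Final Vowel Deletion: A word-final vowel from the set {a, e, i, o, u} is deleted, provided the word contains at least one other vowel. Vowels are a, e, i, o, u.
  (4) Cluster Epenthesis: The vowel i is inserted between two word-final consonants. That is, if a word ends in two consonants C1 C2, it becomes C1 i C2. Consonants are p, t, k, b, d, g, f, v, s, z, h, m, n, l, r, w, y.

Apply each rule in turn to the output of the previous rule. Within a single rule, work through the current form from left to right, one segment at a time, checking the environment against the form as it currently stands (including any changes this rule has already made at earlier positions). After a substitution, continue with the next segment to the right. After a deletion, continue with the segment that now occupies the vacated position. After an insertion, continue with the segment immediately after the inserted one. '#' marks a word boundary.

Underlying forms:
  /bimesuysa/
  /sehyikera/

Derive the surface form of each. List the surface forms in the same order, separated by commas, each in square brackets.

[bimezuyis], [sehyiger]

/bimesuysa/:
  (1) Intervocalic Voicing: [bimesuysa] → [bimezuysa]
  (2) Nasal Assimilation: no change — [bimezuysa]
  (3) Final Vowel Deletion: [bimezuysa] → [bimezuys]
  (4) Cluster Epenthesis: [bimezuys] → [bimezuyis]
/sehyikera/:
  (1) Intervocalic Voicing: [sehyikera] → [sehyigera]
  (2) Nasal Assimilation: no change — [sehyigera]
  (3) Final Vowel Deletion: [sehyigera] → [sehyiger]
  (4) Cluster Epenthesis: no change — [sehyiger]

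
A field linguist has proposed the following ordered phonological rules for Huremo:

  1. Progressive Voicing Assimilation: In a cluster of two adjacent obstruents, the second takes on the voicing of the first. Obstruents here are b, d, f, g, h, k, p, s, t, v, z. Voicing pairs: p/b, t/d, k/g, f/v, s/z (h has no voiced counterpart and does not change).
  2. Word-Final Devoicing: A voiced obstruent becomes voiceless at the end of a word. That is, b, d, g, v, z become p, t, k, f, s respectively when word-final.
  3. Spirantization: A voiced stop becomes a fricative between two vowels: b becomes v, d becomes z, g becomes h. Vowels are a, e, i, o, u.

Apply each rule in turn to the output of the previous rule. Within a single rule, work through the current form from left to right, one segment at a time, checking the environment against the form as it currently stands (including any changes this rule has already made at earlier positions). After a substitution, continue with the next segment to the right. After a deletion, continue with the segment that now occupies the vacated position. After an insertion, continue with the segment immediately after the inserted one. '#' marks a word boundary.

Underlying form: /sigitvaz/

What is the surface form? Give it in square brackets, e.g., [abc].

[sihitfas]

1 Progressive Voicing Assimilation: [sigitvaz] → [sigitfaz]
2 Word-Final Devoicing: [sigitfaz] → [sigitfas]
3 Spirantization: [sigitfas] → [sihitfas]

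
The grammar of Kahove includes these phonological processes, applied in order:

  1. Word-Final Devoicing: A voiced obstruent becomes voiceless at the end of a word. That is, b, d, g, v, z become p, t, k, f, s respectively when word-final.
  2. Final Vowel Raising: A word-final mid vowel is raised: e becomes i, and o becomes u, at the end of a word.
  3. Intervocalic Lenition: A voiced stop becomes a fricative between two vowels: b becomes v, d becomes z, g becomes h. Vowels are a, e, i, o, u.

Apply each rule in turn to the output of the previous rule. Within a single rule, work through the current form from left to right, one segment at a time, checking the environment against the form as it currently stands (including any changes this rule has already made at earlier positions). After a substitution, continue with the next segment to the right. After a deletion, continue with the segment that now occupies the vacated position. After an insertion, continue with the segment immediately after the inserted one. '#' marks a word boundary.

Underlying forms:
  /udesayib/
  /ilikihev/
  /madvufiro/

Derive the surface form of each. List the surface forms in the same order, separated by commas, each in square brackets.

[uzesayip], [ilikihef], [madvufiru]

/udesayib/:
  1 Word-Final Devoicing: [udesayib] → [udesayip]
  2 Final Vowel Raising: no change — [udesayip]
  3 Intervocalic Lenition: [udesayip] → [uzesayip]
/ilikihev/:
  1 Word-Final Devoicing: [ilikihev] → [ilikihef]
  2 Final Vowel Raising: no change — [ilikihef]
  3 Intervocalic Lenition: no change — [ilikihef]
/madvufiro/:
  1 Word-Final Devoicing: no change — [madvufiro]
  2 Final Vowel Raising: [madvufiro] → [madvufiru]
  3 Intervocalic Lenition: no change — [madvufiru]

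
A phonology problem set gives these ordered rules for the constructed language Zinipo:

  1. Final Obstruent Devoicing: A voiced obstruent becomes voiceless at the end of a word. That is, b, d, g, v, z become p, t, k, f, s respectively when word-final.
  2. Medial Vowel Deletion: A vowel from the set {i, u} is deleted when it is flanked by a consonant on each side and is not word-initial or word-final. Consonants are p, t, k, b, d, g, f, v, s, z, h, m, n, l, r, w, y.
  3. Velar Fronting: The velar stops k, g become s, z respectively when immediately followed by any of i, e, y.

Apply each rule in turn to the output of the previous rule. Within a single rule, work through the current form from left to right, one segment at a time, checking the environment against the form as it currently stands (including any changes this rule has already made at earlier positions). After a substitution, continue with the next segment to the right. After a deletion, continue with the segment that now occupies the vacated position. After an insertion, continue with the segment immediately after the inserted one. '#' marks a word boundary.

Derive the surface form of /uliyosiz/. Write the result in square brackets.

[ulyoss]

1 Final Obstruent Devoicing: [uliyosiz] → [uliyosis]
2 Medial Vowel Deletion: [uliyosis] → [ulyoss]
3 Velar Fronting: no change — [ulyoss]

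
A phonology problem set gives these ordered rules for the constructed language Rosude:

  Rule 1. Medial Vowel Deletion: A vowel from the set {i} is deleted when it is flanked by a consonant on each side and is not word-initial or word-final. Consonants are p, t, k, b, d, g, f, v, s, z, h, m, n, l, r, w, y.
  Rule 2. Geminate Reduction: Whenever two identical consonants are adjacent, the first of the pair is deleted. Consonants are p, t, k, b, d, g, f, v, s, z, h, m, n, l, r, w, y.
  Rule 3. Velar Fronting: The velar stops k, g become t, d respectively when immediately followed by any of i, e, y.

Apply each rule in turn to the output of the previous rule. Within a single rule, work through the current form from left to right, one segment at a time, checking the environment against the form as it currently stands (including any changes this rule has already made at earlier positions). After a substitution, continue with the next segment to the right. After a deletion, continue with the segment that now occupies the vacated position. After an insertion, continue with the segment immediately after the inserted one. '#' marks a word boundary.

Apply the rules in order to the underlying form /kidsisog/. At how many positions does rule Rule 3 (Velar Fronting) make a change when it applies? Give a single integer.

Rule 1 Medial Vowel Deletion: [kidsisog] → [kdssog]
Rule 2 Geminate Reduction: [kdssog] → [kdsog]
Rule 3 Velar Fronting: no change — [kdsog]
Rule Rule 3 changed 0 position(s).

0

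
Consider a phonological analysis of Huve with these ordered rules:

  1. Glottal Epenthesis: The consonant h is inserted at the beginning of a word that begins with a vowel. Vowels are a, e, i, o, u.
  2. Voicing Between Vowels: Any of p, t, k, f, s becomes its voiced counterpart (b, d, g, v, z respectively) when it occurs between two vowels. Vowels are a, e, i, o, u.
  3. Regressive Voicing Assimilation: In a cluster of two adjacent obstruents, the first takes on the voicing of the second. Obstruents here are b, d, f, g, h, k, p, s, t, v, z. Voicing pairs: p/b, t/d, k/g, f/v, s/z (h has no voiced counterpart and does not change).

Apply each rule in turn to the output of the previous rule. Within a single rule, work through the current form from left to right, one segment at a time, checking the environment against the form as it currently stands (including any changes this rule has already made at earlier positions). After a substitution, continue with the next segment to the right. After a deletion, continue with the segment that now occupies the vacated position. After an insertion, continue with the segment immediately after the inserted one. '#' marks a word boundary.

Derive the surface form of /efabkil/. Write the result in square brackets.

[hevapkil]

1 Glottal Epenthesis: [efabkil] → [hefabkil]
2 Voicing Between Vowels: [hefabkil] → [hevabkil]
3 Regressive Voicing Assimilation: [hevabkil] → [hevapkil]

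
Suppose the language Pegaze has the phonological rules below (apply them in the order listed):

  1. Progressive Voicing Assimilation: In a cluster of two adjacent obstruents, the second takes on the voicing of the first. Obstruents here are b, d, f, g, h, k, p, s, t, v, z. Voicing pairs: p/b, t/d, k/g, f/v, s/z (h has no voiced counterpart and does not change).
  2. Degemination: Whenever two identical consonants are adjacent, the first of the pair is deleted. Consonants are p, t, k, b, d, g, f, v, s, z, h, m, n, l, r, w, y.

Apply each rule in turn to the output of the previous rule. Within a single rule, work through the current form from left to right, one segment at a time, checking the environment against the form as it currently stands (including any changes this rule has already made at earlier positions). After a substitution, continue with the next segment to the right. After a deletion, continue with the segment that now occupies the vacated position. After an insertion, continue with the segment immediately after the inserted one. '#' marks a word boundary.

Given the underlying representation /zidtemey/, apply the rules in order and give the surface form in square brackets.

1 Progressive Voicing Assimilation: [zidtemey] → [ziddemey]
2 Degemination: [ziddemey] → [zidemey]

[zidemey]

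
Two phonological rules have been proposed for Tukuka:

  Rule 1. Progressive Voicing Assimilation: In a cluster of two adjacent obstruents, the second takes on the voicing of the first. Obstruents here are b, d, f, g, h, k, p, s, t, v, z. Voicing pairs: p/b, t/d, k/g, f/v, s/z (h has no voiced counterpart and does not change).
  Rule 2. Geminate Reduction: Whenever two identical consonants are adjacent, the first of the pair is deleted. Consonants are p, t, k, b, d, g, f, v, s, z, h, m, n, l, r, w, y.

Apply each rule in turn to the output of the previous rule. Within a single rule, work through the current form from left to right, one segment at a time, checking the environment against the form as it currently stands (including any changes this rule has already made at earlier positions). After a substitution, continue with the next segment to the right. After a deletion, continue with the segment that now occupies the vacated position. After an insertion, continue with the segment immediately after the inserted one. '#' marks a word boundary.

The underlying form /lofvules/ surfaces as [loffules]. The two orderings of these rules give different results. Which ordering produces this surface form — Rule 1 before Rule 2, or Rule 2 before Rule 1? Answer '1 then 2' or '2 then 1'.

2 then 1

Order 1 then 2:
  1 Progressive Voicing Assimilation: [lofvules] → [loffules]
  2 Geminate Reduction: [loffules] → [lofules]
  result: [lofules]
Order 2 then 1:
  2 Geminate Reduction: no change — [lofvules]
  1 Progressive Voicing Assimilation: [lofvules] → [loffules]
  result: [loffules]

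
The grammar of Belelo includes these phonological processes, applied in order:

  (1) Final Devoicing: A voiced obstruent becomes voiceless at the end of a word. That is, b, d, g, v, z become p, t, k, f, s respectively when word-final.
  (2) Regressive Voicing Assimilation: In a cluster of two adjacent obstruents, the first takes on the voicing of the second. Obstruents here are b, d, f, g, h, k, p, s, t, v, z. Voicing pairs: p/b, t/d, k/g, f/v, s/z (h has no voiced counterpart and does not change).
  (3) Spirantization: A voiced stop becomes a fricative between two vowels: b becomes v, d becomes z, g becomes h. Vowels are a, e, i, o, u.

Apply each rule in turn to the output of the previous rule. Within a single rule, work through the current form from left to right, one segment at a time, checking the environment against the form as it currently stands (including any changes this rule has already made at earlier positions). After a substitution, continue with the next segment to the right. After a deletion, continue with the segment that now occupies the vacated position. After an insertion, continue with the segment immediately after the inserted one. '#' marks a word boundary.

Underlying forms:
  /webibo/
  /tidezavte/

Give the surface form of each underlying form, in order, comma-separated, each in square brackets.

/webibo/:
  (1) Final Devoicing: no change — [webibo]
  (2) Regressive Voicing Assimilation: no change — [webibo]
  (3) Spirantization: [webibo] → [wevivo]
/tidezavte/:
  (1) Final Devoicing: no change — [tidezavte]
  (2) Regressive Voicing Assimilation: [tidezavte] → [tidezafte]
  (3) Spirantization: [tidezafte] → [tizezafte]

[wevivo], [tizezafte]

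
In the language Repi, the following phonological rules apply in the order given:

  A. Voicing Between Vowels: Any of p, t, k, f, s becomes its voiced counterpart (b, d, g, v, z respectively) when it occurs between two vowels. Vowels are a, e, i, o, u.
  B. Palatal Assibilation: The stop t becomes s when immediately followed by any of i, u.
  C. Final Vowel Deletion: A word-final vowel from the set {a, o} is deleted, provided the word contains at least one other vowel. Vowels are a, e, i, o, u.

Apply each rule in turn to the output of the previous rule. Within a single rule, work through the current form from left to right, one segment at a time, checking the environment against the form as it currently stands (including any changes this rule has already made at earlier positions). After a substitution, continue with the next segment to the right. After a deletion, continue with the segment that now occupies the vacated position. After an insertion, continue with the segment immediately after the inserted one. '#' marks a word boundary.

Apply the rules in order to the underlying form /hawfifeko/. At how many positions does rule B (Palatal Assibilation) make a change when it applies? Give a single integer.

A Voicing Between Vowels: [hawfifeko] → [hawfivego]
B Palatal Assibilation: no change — [hawfivego]
C Final Vowel Deletion: [hawfivego] → [hawfiveg]
Rule B changed 0 position(s).

0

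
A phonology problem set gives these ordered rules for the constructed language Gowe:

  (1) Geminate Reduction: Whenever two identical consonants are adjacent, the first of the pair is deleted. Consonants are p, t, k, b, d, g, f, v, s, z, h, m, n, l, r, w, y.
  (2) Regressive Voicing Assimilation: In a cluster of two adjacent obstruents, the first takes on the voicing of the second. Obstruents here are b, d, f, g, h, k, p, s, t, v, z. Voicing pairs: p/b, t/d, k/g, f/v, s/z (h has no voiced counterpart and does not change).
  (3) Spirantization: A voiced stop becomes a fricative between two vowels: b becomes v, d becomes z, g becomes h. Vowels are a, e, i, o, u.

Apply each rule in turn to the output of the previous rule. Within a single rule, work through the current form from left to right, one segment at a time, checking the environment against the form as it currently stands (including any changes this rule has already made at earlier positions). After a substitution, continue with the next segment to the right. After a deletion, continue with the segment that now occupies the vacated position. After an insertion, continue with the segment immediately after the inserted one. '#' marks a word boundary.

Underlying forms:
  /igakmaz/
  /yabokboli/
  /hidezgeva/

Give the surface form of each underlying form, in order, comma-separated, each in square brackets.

[ihakmaz], [yavogboli], [hizezgeva]

/igakmaz/:
  (1) Geminate Reduction: no change — [igakmaz]
  (2) Regressive Voicing Assimilation: no change — [igakmaz]
  (3) Spirantization: [igakmaz] → [ihakmaz]
/yabokboli/:
  (1) Geminate Reduction: no change — [yabokboli]
  (2) Regressive Voicing Assimilation: [yabokboli] → [yabogboli]
  (3) Spirantization: [yabogboli] → [yavogboli]
/hidezgeva/:
  (1) Geminate Reduction: no change — [hidezgeva]
  (2) Regressive Voicing Assimilation: no change — [hidezgeva]
  (3) Spirantization: [hidezgeva] → [hizezgeva]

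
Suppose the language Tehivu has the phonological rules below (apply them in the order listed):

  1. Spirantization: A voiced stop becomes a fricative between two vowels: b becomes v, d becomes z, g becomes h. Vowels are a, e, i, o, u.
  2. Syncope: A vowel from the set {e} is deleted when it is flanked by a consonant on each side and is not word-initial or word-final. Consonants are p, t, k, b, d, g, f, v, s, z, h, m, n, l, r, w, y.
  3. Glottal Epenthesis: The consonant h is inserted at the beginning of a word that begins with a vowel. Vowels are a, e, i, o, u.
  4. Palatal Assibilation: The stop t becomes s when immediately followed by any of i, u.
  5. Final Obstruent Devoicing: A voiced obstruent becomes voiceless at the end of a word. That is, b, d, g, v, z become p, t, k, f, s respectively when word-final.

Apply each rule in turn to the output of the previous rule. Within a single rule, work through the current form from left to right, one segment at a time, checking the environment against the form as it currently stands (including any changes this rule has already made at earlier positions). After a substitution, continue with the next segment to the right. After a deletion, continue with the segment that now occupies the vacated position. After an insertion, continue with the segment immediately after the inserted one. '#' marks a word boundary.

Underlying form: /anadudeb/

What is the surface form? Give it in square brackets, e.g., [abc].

[hanazuzp]

1 Spirantization: [anadudeb] → [anazuzeb]
2 Syncope: [anazuzeb] → [anazuzb]
3 Glottal Epenthesis: [anazuzb] → [hanazuzb]
4 Palatal Assibilation: no change — [hanazuzb]
5 Final Obstruent Devoicing: [hanazuzb] → [hanazuzp]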